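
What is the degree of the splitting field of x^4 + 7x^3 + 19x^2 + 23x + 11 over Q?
4

The degree of the splitting field over Q equals the order of the Galois group, so first determine the group. The polynomial is an irreducible quartic over Q and its discriminant is 125, which is not a perfect square, so the Galois group is not contained in A_4. The resolvent cubic y^3 - 19*y^2 + 117*y - 232 has exactly one rational root, so the Galois group is C_4 or D_4. The quartic becomes reducible over Q(sqrt(disc)), so the group is C_4. The Galois group C_4 (4T1) has order 4, so the splitting field has degree 4 over Q.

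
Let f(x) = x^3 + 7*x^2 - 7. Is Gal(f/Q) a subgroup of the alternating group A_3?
Yes

The polynomial is irreducible of degree 3 over Q. Its discriminant is 8281 = 91^2, a perfect square. A Galois group lies in the alternating group exactly when the discriminant is a square in Q, so the Galois group (C_3) is contained in A_3.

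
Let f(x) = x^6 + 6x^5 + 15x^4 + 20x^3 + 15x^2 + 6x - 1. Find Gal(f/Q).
The polynomial f is an irreducible sextic over Q, so G = Gal(f/Q) is one of the 16 transitive subgroups 6T1, ..., 6T16 of S_6. The discriminant of f is 1492992, which is not a perfect square, so G is not contained in A_6. The transitive groups of degree 6 not contained in A_6 are: C_6 (6T1, order 6), S_3 (6T2, order 6), D_6 (6T3, order 12), C_3 x S_3 (6T5, order 18), A_4 x C_2 (6T6, order 24), S_4 (6T8, order 24), S_3 x S_3 (6T9, order 36), S_4 x C_2 (6T11, order 48), (S_3 x S_3) : C_2 (6T13, order 72), PGL(2,5) (6T14, order 120), S_6 (6T16, order 720). By Dedekind's theorem, for a prime p not dividing disc(f) the degrees of the irreducible factors of f mod p form the cycle type of an element of G. Factoring f modulo the 79 such primes p <= 419 (skipping 2, 3, which divide the discriminant), each new pattern first appears at: mod 5: f = (x^2 + x + 2)(x^2 + 2x + 3)(x^2 + 3x + 4), pattern 2+2+2; mod 7: f = (x^3 + 3x^2 + 3x + 4)(x^3 + 3x^2 + 3x + 5), pattern 3+3; mod 13: f = (x^6 + 6x^5 + 2x^4 + 7x^3 + 2x^2 + 6x + 12), pattern 6; mod 17: f = (x + 6)(x + 13)(x^2 + 7x + 14)(x^2 + 14x + 4), pattern 2+2+1+1; mod 31: f = (x + 3)(x + 11)(x + 13)(x + 20)(x + 22)(x + 30), pattern 1+1+1+1+1+1. No other pattern occurs in this range, so the set of observed cycle types is {2+2+2, 3+3, 6, 2+2+1+1, 1+1+1+1+1+1}. The candidates containing elements of all these cycle types are D_6 (6T3) of order 12, A_4 x C_2 (6T6) of order 24, S_3 x S_3 (6T9) of order 36, S_4 x C_2 (6T11) of order 48, (S_3 x S_3) : C_2 (6T13) of order 72, PGL(2,5) (6T14) of order 120, S_6 (6T16) of order 720; the others are excluded. The observed types are precisely the cycle types that occur in D_6 (6T3). Each of the other remaining candidates has further cycle types, and by the Chebotarev density theorem the matching factorization patterns would occur for a proportion of primes equal to their share of the group: A_4 x C_2 (6T6) additionally contains elements of type 2+1+1+1+1 (3 of its 24 elements, about 12% of primes); S_3 x S_3 (6T9) additionally contains elements of type 3+1+1+1 (4 of its 36 elements, about 11% of primes); S_4 x C_2 (6T11) additionally contains elements of type 4+2, 4+1+1, 2+1+1+1+1 (15 of its 48 elements, about 31% of primes); (S_3 x S_3) : C_2 (6T13) additionally contains elements of type 4+2, 3+2+1, 3+1+1+1, 2+1+1+1+1 (40 of its 72 elements, about 56% of primes); PGL(2,5) (6T14) additionally contains elements of type 5+1, 4+1+1 (54 of its 120 elements, about 45% of primes); S_6 (6T16) additionally contains elements of type 5+1, 4+2, 4+1+1, 3+2+1, 3+1+1+1, 2+1+1+1+1 (499 of its 720 elements, about 69% of primes). None of the 79 primes tested shows any such pattern (for each of these groups the chance of that is below 10^-4), which rules them out. Hence G = D_6 (6T3), of order 12.

D_6 (also written D6)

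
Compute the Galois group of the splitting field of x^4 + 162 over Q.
The polynomial is an irreducible quartic over Q and its discriminant is 1088391168, which is not a perfect square, so the Galois group is not contained in A_4. The resolvent cubic y^3 - 648*y has exactly one rational root, so the Galois group is C_4 or D_4. The quartic remains irreducible over Q(sqrt(disc)), so the group is D_4.

D_4, the dihedral group of order 8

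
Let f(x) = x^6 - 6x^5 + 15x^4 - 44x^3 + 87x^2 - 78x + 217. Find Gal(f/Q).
The polynomial f is an irreducible sextic over Q, so G = Gal(f/Q) is one of the 16 transitive subgroups 6T1, ..., 6T16 of S_6. The discriminant of f is -190210142896128, which is not a perfect square, so G is not contained in A_6. The transitive groups of degree 6 not contained in A_6 are: C_6 (6T1, order 6), S_3 (6T2, order 6), D_6 (6T3, order 12), C_3 x S_3 (6T5, order 18), A_4 x C_2 (6T6, order 24), S_4 (6T8, order 24), S_3 x S_3 (6T9, order 36), S_4 x C_2 (6T11, order 48), (S_3 x S_3) : C_2 (6T13, order 72), PGL(2,5) (6T14, order 120), S_6 (6T16, order 720). By Dedekind's theorem, for a prime p not dividing disc(f) the degrees of the irreducible factors of f mod p form the cycle type of an element of G. Factoring f modulo the 33 such primes p <= 149 (skipping 2, 3, which divide the discriminant), each new pattern first appears at: mod 5: f = (x^6 + 4x^5 + x^3 + 2x^2 + 2x + 2), pattern 6; mod 7: f = (x)(x + 1)(x + 3)(x^3 + 4x^2 + 3x + 2), pattern 3+1+1+1; mod 17: f = (x^2 + 10)(x^2 + 5x + 5)(x^2 + 6x + 4), pattern 2+2+2; mod 19: f = (x^3 + 16x^2 + 3x + 3)(x^3 + 16x^2 + 3x + 9), pattern 3+3; mod 73: f = (x + 25)(x + 41)(x + 43)(x + 57)(x + 59)(x + 61), pattern 1+1+1+1+1+1. No other pattern occurs in this range, so the set of observed cycle types is {6, 3+1+1+1, 2+2+2, 3+3, 1+1+1+1+1+1}. The candidates containing elements of all these cycle types are C_3 x S_3 (6T5) of order 18, S_3 x S_3 (6T9) of order 36, (S_3 x S_3) : C_2 (6T13) of order 72, S_6 (6T16) of order 720; the others are excluded. The observed types are precisely the cycle types that occur in C_3 x S_3 (6T5). Each of the other remaining candidates has further cycle types, and by the Chebotarev density theorem the matching factorization patterns would occur for a proportion of primes equal to their share of the group: S_3 x S_3 (6T9) additionally contains elements of type 2+2+1+1 (9 of its 36 elements, about 25% of primes); (S_3 x S_3) : C_2 (6T13) additionally contains elements of type 4+2, 3+2+1, 2+2+1+1, 2+1+1+1+1 (45 of its 72 elements, about 62% of primes); S_6 (6T16) additionally contains elements of type 5+1, 4+2, 4+1+1, 3+2+1, 2+2+1+1, 2+1+1+1+1 (504 of its 720 elements, about 70% of primes). None of the 33 primes tested shows any such pattern (for each of these groups the chance of that is below 10^-4), which rules them out. Hence G = C_3 x S_3 (6T5), of order 18.

C_3 x S_3 (order 18)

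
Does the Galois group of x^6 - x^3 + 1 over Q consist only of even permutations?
The polynomial is irreducible of degree 6 over Q. Its discriminant is -19683, which is not a perfect square. A Galois group lies in the alternating group exactly when the discriminant is a square in Q, so the Galois group (C_6) is not contained in A_6.

No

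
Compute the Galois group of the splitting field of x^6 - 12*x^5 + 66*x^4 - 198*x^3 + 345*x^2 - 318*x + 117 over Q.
The polynomial f is an irreducible sextic over Q, so G = Gal(f/Q) is one of the 16 transitive subgroups 6T1, ..., 6T16 of S_6. The discriminant of f is -1024192512, which is not a perfect square, so G is not contained in A_6. The transitive groups of degree 6 not contained in A_6 are: C_6 (6T1, order 6), S_3 (6T2, order 6), D_6 (6T3, order 12), C_3 x S_3 (6T5, order 18), A_4 x C_2 (6T6, order 24), S_4 (6T8, order 24), S_3 x S_3 (6T9, order 36), S_4 x C_2 (6T11, order 48), (S_3 x S_3) : C_2 (6T13, order 72), PGL(2,5) (6T14, order 120), S_6 (6T16, order 720). By Dedekind's theorem, for a prime p not dividing disc(f) the degrees of the irreducible factors of f mod p form the cycle type of an element of G. Factoring f modulo the 21 such primes p <= 89 (skipping 2, 3, 7, which divide the discriminant), each new pattern first appears at: mod 5: f = (x^6 + 3x^5 + x^4 + 2x^3 + 2x + 2), pattern 6; mod 11: f = (x + 3)(x^5 + 7x^4 + x^3 + 8x^2 + 2x + 6), pattern 5+1; mod 13: f = (x)(x + 11)(x^4 + 3x^3 + 7x^2 + 11x + 3), pattern 4+1+1; mod 23: f = (x + 2)(x + 8)(x^2 + 5x + 7)(x^2 + 19x + 7), pattern 2+2+1+1; mod 43: f = (x^3 + 13x^2 + 6x + 34)(x^3 + 18x^2 + 41x + 30), pattern 3+3; mod 61: f = (x^2 + 15x + 49)(x^2 + 41x + 10)(x^2 + 54x + 28), pattern 2+2+2. No other pattern occurs in this range, so the set of observed cycle types is {6, 5+1, 4+1+1, 2+2+1+1, 3+3, 2+2+2}. The candidates containing elements of all these cycle types are PGL(2,5) (6T14) of order 120, S_6 (6T16) of order 720; the others are excluded. The observed types are precisely the cycle types that occur in PGL(2,5) (6T14) (apart from the identity). Each of the other remaining candidates has further cycle types, and by the Chebotarev density theorem the matching factorization patterns would occur for a proportion of primes equal to their share of the group: S_6 (6T16) additionally contains elements of type 4+2, 3+2+1, 3+1+1+1, 2+1+1+1+1 (265 of its 720 elements, about 37% of primes). None of the 21 primes tested shows any such pattern (for each of these groups the chance of that is below 10^-4), which rules them out. Hence G = PGL(2,5) (6T14), of order 120.

PGL(2,5)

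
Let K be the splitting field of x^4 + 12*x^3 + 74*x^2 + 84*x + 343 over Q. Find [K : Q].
4

The degree of the splitting field over Q equals the order of the Galois group, so first determine the group. The polynomial is an irreducible quartic over Q and its discriminant is 40975828992, which is not a perfect square, so the Galois group is not contained in A_4. The resolvent cubic y^3 - 74*y^2 - 364*y + 45080 has exactly one rational root, so the Galois group is C_4 or D_4. The quartic becomes reducible over Q(sqrt(disc)), so the group is C_4. The Galois group C_4 (4T1) has order 4, so the splitting field has degree 4 over Q.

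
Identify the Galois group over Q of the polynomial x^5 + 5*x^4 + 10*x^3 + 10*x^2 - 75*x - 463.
The polynomial f is an irreducible quintic over Q, so G = Gal(f/Q) is a transitive subgroup of S_5: one of C_5 (5T1, order 5), D_5 (5T2, order 10), F_20 (5T3, order 20), A_5 (5T4, order 60) or S_5 (5T5, order 120). The discriminant of f is 67108864000000 = 8192000^2, a perfect square, so G is contained in A_5. The transitive groups of degree 5 contained in A_5 are: C_5 (5T1, order 5), D_5 (5T2, order 10), A_5 (5T4, order 60). By Dedekind's theorem, for a prime p not dividing disc(f) the degrees of the irreducible factors of f mod p form the cycle type of an element of G. Factoring f modulo the 23 such primes p <= 97 (skipping 2, 5, which divide the discriminant), each new pattern first appears at: mod 3: f = (x + 1)(x^2 + 1)(x^2 + x + 2), pattern 2+2+1; mod 7: f = (x^5 + 5x^4 + 3x^3 + 3x^2 + 2x + 6), pattern 5. No other pattern occurs in this range, so the set of observed cycle types is {2+2+1, 5}. The candidates containing elements of all these cycle types are D_5 (5T2) of order 10, A_5 (5T4) of order 60; the others are excluded. The observed types are precisely the cycle types that occur in D_5 (5T2) (apart from the identity). Each of the other remaining candidates has further cycle types, and by the Chebotarev density theorem the matching factorization patterns would occur for a proportion of primes equal to their share of the group: A_5 (5T4) additionally contains elements of type 3+1+1 (20 of its 60 elements, about 33% of primes). None of the 23 primes tested shows any such pattern (for each of these groups the chance of that is below 10^-4), which rules them out. Hence G = D_5 (5T2), of order 10.

D_5 (also written D5)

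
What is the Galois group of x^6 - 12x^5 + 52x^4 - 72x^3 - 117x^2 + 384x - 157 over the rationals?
The polynomial f is an irreducible sextic over Q, so G = Gal(f/Q) is one of the 16 transitive subgroups 6T1, ..., 6T16 of S_6. The discriminant of f is 51513463034944 = 7177288^2, a perfect square, so G is contained in A_6. The transitive groups of degree 6 contained in A_6 are: A_4 (6T4, order 12), S_4 (6T7, order 24), (C_3 x C_3) : C_4 (6T10, order 36), PSL(2,5) (6T12, order 60), A_6 (6T15, order 360). By Dedekind's theorem, for a prime p not dividing disc(f) the degrees of the irreducible factors of f mod p form the cycle type of an element of G. Factoring f modulo the 79 such primes p <= 421 (skipping 2, 19, 23, which divide the discriminant), each new pattern first appears at: mod 3: f = (x^3 + x^2 + x + 2)(x^3 + 2x^2 + x + 1), pattern 3+3; mod 5: f = (x^2 + 4x + 2)(x^4 + 4x^3 + 4x^2 + 4x + 4), pattern 4+2; mod 43: f = (x + 3)(x + 33)(x^2 + 13x + 27)(x^2 + 25x + 39), pattern 2+2+1+1; mod 223: f = (x + 46)(x + 48)(x + 80)(x + 86)(x + 195)(x + 202), pattern 1+1+1+1+1+1. No other pattern occurs in this range, so the set of observed cycle types is {3+3, 4+2, 2+2+1+1, 1+1+1+1+1+1}. The candidates containing elements of all these cycle types are S_4 (6T7) of order 24, (C_3 x C_3) : C_4 (6T10) of order 36, A_6 (6T15) of order 360; the others are excluded. The observed types are precisely the cycle types that occur in S_4 (6T7). Each of the other remaining candidates has further cycle types, and by the Chebotarev density theorem the matching factorization patterns would occur for a proportion of primes equal to their share of the group: (C_3 x C_3) : C_4 (6T10) additionally contains elements of type 3+1+1+1 (4 of its 36 elements, about 11% of primes); A_6 (6T15) additionally contains elements of type 5+1, 3+1+1+1 (184 of its 360 elements, about 51% of primes). None of the 79 primes tested shows any such pattern (for each of these groups the chance of that is below 10^-4), which rules them out. Hence G = S_4 (6T7), of order 24.

S_4, S_4(6d), the S_4-action on 6 points inside A_6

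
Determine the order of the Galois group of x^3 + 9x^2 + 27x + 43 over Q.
6

The degree of the splitting field over Q equals the order of the Galois group, so first determine the group. The polynomial is an irreducible cubic over Q and its discriminant is -6912, which is not a perfect square. For an irreducible cubic, a non-square discriminant gives Galois group S_3. The Galois group S_3 (3T2) has order 6, so the splitting field has degree 6 over Q.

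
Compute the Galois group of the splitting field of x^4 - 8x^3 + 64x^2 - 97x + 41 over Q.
C_4, the cyclic group of order 4

The polynomial is an irreducible quartic over Q and its discriminant is 25425125, which is not a perfect square, so the Galois group is not contained in A_4. The resolvent cubic y^3 - 64*y^2 + 612*y - 1537 has exactly one rational root, so the Galois group is C_4 or D_4. The quartic becomes reducible over Q(sqrt(disc)), so the group is C_4.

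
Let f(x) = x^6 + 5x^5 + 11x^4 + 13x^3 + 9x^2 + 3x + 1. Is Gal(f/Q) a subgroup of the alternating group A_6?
The polynomial is irreducible of degree 6 over Q. Its discriminant is -16807, which is not a perfect square. A Galois group lies in the alternating group exactly when the discriminant is a square in Q, so the Galois group (C_6) is not contained in A_6.

No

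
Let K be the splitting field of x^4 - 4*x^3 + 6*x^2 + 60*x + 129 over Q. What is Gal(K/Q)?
4T4: A_4

The polynomial is an irreducible quartic over Q and its discriminant is 1358954496 = 36864^2, a perfect square, so the Galois group is contained in A_4. The resolvent cubic y^3 - 6*y^2 - 756*y - 2568 is irreducible over Q. An irreducible resolvent with square discriminant gives A_4.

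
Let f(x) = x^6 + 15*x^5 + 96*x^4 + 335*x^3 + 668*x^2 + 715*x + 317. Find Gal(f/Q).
The polynomial f is an irreducible sextic over Q, so G = Gal(f/Q) is one of the 16 transitive subgroups 6T1, ..., 6T16 of S_6. The discriminant of f is 810448, which is not a perfect square, so G is not contained in A_6. The transitive groups of degree 6 not contained in A_6 are: C_6 (6T1, order 6), S_3 (6T2, order 6), D_6 (6T3, order 12), C_3 x S_3 (6T5, order 18), A_4 x C_2 (6T6, order 24), S_4 (6T8, order 24), S_3 x S_3 (6T9, order 36), S_4 x C_2 (6T11, order 48), (S_3 x S_3) : C_2 (6T13, order 72), PGL(2,5) (6T14, order 120), S_6 (6T16, order 720). By Dedekind's theorem, for a prime p not dividing disc(f) the degrees of the irreducible factors of f mod p form the cycle type of an element of G. Factoring f modulo the 22 such primes p <= 89 (skipping 2, 37, which divide the discriminant), each new pattern first appears at: mod 3: f = (x^3 + x^2 + x + 2)(x^3 + 2x^2 + 1), pattern 3+3; mod 5: f = (x^2 + 3)(x^2 + x + 2)(x^2 + 4x + 2), pattern 2+2+2; mod 17: f = (x + 1)(x + 4)(x^4 + 10x^3 + 8x^2 + 7), pattern 4+1+1; mod 67: f = (x + 7)(x + 65)(x^2 + 5x + 46)(x^2 + 5x + 56), pattern 2+2+1+1. No other pattern occurs in this range, so the set of observed cycle types is {3+3, 2+2+2, 4+1+1, 2+2+1+1}. The candidates containing elements of all these cycle types are S_4 (6T8) of order 24, S_4 x C_2 (6T11) of order 48, PGL(2,5) (6T14) of order 120, S_6 (6T16) of order 720; the others are excluded. The observed types are precisely the cycle types that occur in S_4 (6T8) (apart from the identity). Each of the other remaining candidates has further cycle types, and by the Chebotarev density theorem the matching factorization patterns would occur for a proportion of primes equal to their share of the group: S_4 x C_2 (6T11) additionally contains elements of type 6, 4+2, 2+1+1+1+1 (17 of its 48 elements, about 35% of primes); PGL(2,5) (6T14) additionally contains elements of type 6, 5+1 (44 of its 120 elements, about 37% of primes); S_6 (6T16) additionally contains elements of type 6, 5+1, 4+2, 3+2+1, 3+1+1+1, 2+1+1+1+1 (529 of its 720 elements, about 73% of primes). None of the 22 primes tested shows any such pattern (for each of these groups the chance of that is below 10^-4), which rules them out. Hence G = S_4 (6T8), of order 24.

S_4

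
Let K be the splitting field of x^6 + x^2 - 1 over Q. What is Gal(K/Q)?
The polynomial f is an irreducible sextic over Q, so G = Gal(f/Q) is one of the 16 transitive subgroups 6T1, ..., 6T16 of S_6. The discriminant of f is 61504 = 248^2, a perfect square, so G is contained in A_6. The transitive groups of degree 6 contained in A_6 are: A_4 (6T4, order 12), S_4 (6T7, order 24), (C_3 x C_3) : C_4 (6T10, order 36), PSL(2,5) (6T12, order 60), A_6 (6T15, order 360). By Dedekind's theorem, for a prime p not dividing disc(f) the degrees of the irreducible factors of f mod p form the cycle type of an element of G. Factoring f modulo the 79 such primes p <= 419 (skipping 2, 31, which divide the discriminant), each new pattern first appears at: mod 3: f = (x^2 + 1)(x^4 + 2x^2 + 2), pattern 4+2; mod 5: f = (x^3 + x^2 + 3x + 4)(x^3 + 4x^2 + 3x + 1), pattern 3+3; mod 11: f = (x + 3)(x + 8)(x^2 + 4x + 7)(x^2 + 7x + 7), pattern 2+2+1+1; mod 67: f = (x + 2)(x + 3)(x + 11)(x + 56)(x + 64)(x + 65), pattern 1+1+1+1+1+1. No other pattern occurs in this range, so the set of observed cycle types is {4+2, 3+3, 2+2+1+1, 1+1+1+1+1+1}. The candidates containing elements of all these cycle types are S_4 (6T7) of order 24, (C_3 x C_3) : C_4 (6T10) of order 36, A_6 (6T15) of order 360; the others are excluded. The observed types are precisely the cycle types that occur in S_4 (6T7). Each of the other remaining candidates has further cycle types, and by the Chebotarev density theorem the matching factorization patterns would occur for a proportion of primes equal to their share of the group: (C_3 x C_3) : C_4 (6T10) additionally contains elements of type 3+1+1+1 (4 of its 36 elements, about 11% of primes); A_6 (6T15) additionally contains elements of type 5+1, 3+1+1+1 (184 of its 360 elements, about 51% of primes). None of the 79 primes tested shows any such pattern (for each of these groups the chance of that is below 10^-4), which rules them out. Hence G = S_4 (6T7), of order 24.

S_4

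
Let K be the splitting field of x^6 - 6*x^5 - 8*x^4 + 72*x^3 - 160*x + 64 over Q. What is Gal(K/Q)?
S_3 (also written S3)

The polynomial f is an irreducible sextic over Q, so G = Gal(f/Q) is one of the 16 transitive subgroups 6T1, ..., 6T16 of S_6. The discriminant of f is 870211913777152, which is not a perfect square, so G is not contained in A_6. The transitive groups of degree 6 not contained in A_6 are: C_6 (6T1, order 6), S_3 (6T2, order 6), D_6 (6T3, order 12), C_3 x S_3 (6T5, order 18), A_4 x C_2 (6T6, order 24), S_4 (6T8, order 24), S_3 x S_3 (6T9, order 36), S_4 x C_2 (6T11, order 48), (S_3 x S_3) : C_2 (6T13, order 72), PGL(2,5) (6T14, order 120), S_6 (6T16, order 720). By Dedekind's theorem, for a prime p not dividing disc(f) the degrees of the irreducible factors of f mod p form the cycle type of an element of G. Factoring f modulo the 23 such primes p <= 97 (skipping 2, 37, which divide the discriminant), each new pattern first appears at: mod 3: f = (x^3 + x^2 + 2x + 1)(x^3 + 2x^2 + 1), pattern 3+3; mod 5: f = (x^2 + 3)(x^2 + x + 2)(x^2 + 3x + 4), pattern 2+2+2; mod 67: f = (x + 4)(x + 5)(x + 29)(x + 36)(x + 60)(x + 61), pattern 1+1+1+1+1+1. No other pattern occurs in this range, so the set of observed cycle types is {3+3, 2+2+2, 1+1+1+1+1+1}. The candidates containing elements of all these cycle types are C_6 (6T1) of order 6, S_3 (6T2) of order 6, D_6 (6T3) of order 12, C_3 x S_3 (6T5) of order 18, A_4 x C_2 (6T6) of order 24, S_4 (6T8) of order 24, S_3 x S_3 (6T9) of order 36, S_4 x C_2 (6T11) of order 48, (S_3 x S_3) : C_2 (6T13) of order 72, PGL(2,5) (6T14) of order 120, S_6 (6T16) of order 720; the others are excluded. The observed types are precisely the cycle types that occur in S_3 (6T2). Each of the other remaining candidates has further cycle types, and by the Chebotarev density theorem the matching factorization patterns would occur for a proportion of primes equal to their share of the group: C_6 (6T1) additionally contains elements of type 6 (2 of its 6 elements, about 33% of primes); D_6 (6T3) additionally contains elements of type 6, 2+2+1+1 (5 of its 12 elements, about 42% of primes); C_3 x S_3 (6T5) additionally contains elements of type 6, 3+1+1+1 (10 of its 18 elements, about 56% of primes); A_4 x C_2 (6T6) additionally contains elements of type 6, 2+2+1+1, 2+1+1+1+1 (14 of its 24 elements, about 58% of primes); S_4 (6T8) additionally contains elements of type 4+1+1, 2+2+1+1 (9 of its 24 elements, about 38% of primes); S_3 x S_3 (6T9) additionally contains elements of type 6, 3+1+1+1, 2+2+1+1 (25 of its 36 elements, about 69% of primes); S_4 x C_2 (6T11) additionally contains elements of type 6, 4+2, 4+1+1, 2+2+1+1, 2+1+1+1+1 (32 of its 48 elements, about 67% of primes); (S_3 x S_3) : C_2 (6T13) additionally contains elements of type 6, 4+2, 3+2+1, 3+1+1+1, 2+2+1+1, 2+1+1+1+1 (61 of its 72 elements, about 85% of primes); PGL(2,5) (6T14) additionally contains elements of type 6, 5+1, 4+1+1, 2+2+1+1 (89 of its 120 elements, about 74% of primes); S_6 (6T16) additionally contains elements of type 6, 5+1, 4+2, 4+1+1, 3+2+1, 3+1+1+1, 2+2+1+1, 2+1+1+1+1 (664 of its 720 elements, about 92% of primes). None of the 23 primes tested shows any such pattern (for each of these groups the chance of that is below 10^-4), which rules them out. Hence G = S_3 (6T2), of order 6.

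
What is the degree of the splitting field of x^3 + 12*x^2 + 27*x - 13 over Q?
The degree of the splitting field over Q equals the order of the Galois group, so first determine the group. The polynomial is an irreducible cubic over Q and its discriminant is 35721 = 189^2, a perfect square. For an irreducible cubic, a square discriminant forces the Galois group to be A_3, the cyclic group of order 3. The Galois group C_3 (3T1) has order 3, so the splitting field has degree 3 over Q.

3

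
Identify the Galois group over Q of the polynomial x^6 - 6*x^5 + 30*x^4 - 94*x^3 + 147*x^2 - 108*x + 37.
The polynomial f is an irreducible sextic over Q, so G = Gal(f/Q) is one of the 16 transitive subgroups 6T1, ..., 6T16 of S_6. The discriminant of f is -5217636731328, which is not a perfect square, so G is not contained in A_6. The transitive groups of degree 6 not contained in A_6 are: C_6 (6T1, order 6), S_3 (6T2, order 6), D_6 (6T3, order 12), C_3 x S_3 (6T5, order 18), A_4 x C_2 (6T6, order 24), S_4 (6T8, order 24), S_3 x S_3 (6T9, order 36), S_4 x C_2 (6T11, order 48), (S_3 x S_3) : C_2 (6T13, order 72), PGL(2,5) (6T14, order 120), S_6 (6T16, order 720). By Dedekind's theorem, for a prime p not dividing disc(f) the degrees of the irreducible factors of f mod p form the cycle type of an element of G. Factoring f modulo the 21 such primes p <= 89 (skipping 2, 3, 7, which divide the discriminant), each new pattern first appears at: mod 5: f = (x^6 + 4x^5 + x^3 + 2x^2 + 2x + 2), pattern 6; mod 11: f = (x + 7)(x^5 + 9x^4 + 5x^2 + 2x + 10), pattern 5+1; mod 13: f = (x + 7)(x + 9)(x^4 + 4x^3 + 7x^2 + 10x + 1), pattern 4+1+1; mod 23: f = (x + 9)(x + 11)(x^2 + 4x + 16)(x^2 + 16x + 3), pattern 2+2+1+1; mod 43: f = (x^3 + 2x^2 + 2x + 34)(x^3 + 35x^2 + x + 15), pattern 3+3; mod 61: f = (x^2 + 19x + 20)(x^2 + 43x + 14)(x^2 + 54x + 40), pattern 2+2+2. No other pattern occurs in this range, so the set of observed cycle types is {6, 5+1, 4+1+1, 2+2+1+1, 3+3, 2+2+2}. The candidates containing elements of all these cycle types are PGL(2,5) (6T14) of order 120, S_6 (6T16) of order 720; the others are excluded. The observed types are precisely the cycle types that occur in PGL(2,5) (6T14) (apart from the identity). Each of the other remaining candidates has further cycle types, and by the Chebotarev density theorem the matching factorization patterns would occur for a proportion of primes equal to their share of the group: S_6 (6T16) additionally contains elements of type 4+2, 3+2+1, 3+1+1+1, 2+1+1+1+1 (265 of its 720 elements, about 37% of primes). None of the 21 primes tested shows any such pattern (for each of these groups the chance of that is below 10^-4), which rules them out. Hence G = PGL(2,5) (6T14), of order 120.

6T14: PGL(2,5)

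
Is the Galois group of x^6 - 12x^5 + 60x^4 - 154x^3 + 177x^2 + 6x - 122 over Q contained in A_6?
The polynomial is irreducible of degree 6 over Q. Its discriminant is 304930925568, which is not a perfect square. A Galois group lies in the alternating group exactly when the discriminant is a square in Q, so the Galois group (D_6) is not contained in A_6.

No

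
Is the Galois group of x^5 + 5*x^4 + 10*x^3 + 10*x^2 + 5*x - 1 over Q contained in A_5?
The polynomial is irreducible of degree 5 over Q. Its discriminant is 50000, which is not a perfect square. A Galois group lies in the alternating group exactly when the discriminant is a square in Q, so the Galois group (F_20) is not contained in A_5.

No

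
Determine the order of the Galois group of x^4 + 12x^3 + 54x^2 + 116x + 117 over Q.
12

The degree of the splitting field over Q equals the order of the Galois group, so first determine the group. The polynomial is an irreducible quartic over Q and its discriminant is 331776 = 576^2, a perfect square, so the Galois group is contained in A_4. The resolvent cubic y^3 - 54*y^2 + 924*y - 5032 is irreducible over Q. An irreducible resolvent with square discriminant gives A_4. The Galois group A_4 (4T4) has order 12, so the splitting field has degree 12 over Q.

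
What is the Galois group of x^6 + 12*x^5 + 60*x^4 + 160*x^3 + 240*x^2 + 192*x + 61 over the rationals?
D_6 (also written D6)

The polynomial f is an irreducible sextic over Q, so G = Gal(f/Q) is one of the 16 transitive subgroups 6T1, ..., 6T16 of S_6. The discriminant of f is 11337408, which is not a perfect square, so G is not contained in A_6. The transitive groups of degree 6 not contained in A_6 are: C_6 (6T1, order 6), S_3 (6T2, order 6), D_6 (6T3, order 12), C_3 x S_3 (6T5, order 18), A_4 x C_2 (6T6, order 24), S_4 (6T8, order 24), S_3 x S_3 (6T9, order 36), S_4 x C_2 (6T11, order 48), (S_3 x S_3) : C_2 (6T13, order 72), PGL(2,5) (6T14, order 120), S_6 (6T16, order 720). By Dedekind's theorem, for a prime p not dividing disc(f) the degrees of the irreducible factors of f mod p form the cycle type of an element of G. Factoring f modulo the 79 such primes p <= 419 (skipping 2, 3, which divide the discriminant), each new pattern first appears at: mod 5: f = (x^2 + x + 1)(x^2 + 2x + 3)(x^2 + 4x + 2), pattern 2+2+2; mod 7: f = (x^6 + 5x^5 + 4x^4 + 6x^3 + 2x^2 + 3x + 5), pattern 6; mod 11: f = (x + 5)(x + 10)(x^2 + x + 7)(x^2 + 7x + 8), pattern 2+2+1+1; mod 13: f = (x^3 + 6x^2 + 12x + 4)(x^3 + 6x^2 + 12x + 12), pattern 3+3; mod 61: f = (x)(x + 4)(x + 28)(x + 30)(x + 35)(x + 37), pattern 1+1+1+1+1+1. No other pattern occurs in this range, so the set of observed cycle types is {2+2+2, 6, 2+2+1+1, 3+3, 1+1+1+1+1+1}. The candidates containing elements of all these cycle types are D_6 (6T3) of order 12, A_4 x C_2 (6T6) of order 24, S_3 x S_3 (6T9) of order 36, S_4 x C_2 (6T11) of order 48, (S_3 x S_3) : C_2 (6T13) of order 72, PGL(2,5) (6T14) of order 120, S_6 (6T16) of order 720; the others are excluded. The observed types are precisely the cycle types that occur in D_6 (6T3). Each of the other remaining candidates has further cycle types, and by the Chebotarev density theorem the matching factorization patterns would occur for a proportion of primes equal to their share of the group: A_4 x C_2 (6T6) additionally contains elements of type 2+1+1+1+1 (3 of its 24 elements, about 12% of primes); S_3 x S_3 (6T9) additionally contains elements of type 3+1+1+1 (4 of its 36 elements, about 11% of primes); S_4 x C_2 (6T11) additionally contains elements of type 4+2, 4+1+1, 2+1+1+1+1 (15 of its 48 elements, about 31% of primes); (S_3 x S_3) : C_2 (6T13) additionally contains elements of type 4+2, 3+2+1, 3+1+1+1, 2+1+1+1+1 (40 of its 72 elements, about 56% of primes); PGL(2,5) (6T14) additionally contains elements of type 5+1, 4+1+1 (54 of its 120 elements, about 45% of primes); S_6 (6T16) additionally contains elements of type 5+1, 4+2, 4+1+1, 3+2+1, 3+1+1+1, 2+1+1+1+1 (499 of its 720 elements, about 69% of primes). None of the 79 primes tested shows any such pattern (for each of these groups the chance of that is below 10^-4), which rules them out. Hence G = D_6 (6T3), of order 12.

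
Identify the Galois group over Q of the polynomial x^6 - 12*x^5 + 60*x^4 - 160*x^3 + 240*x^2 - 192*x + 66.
D_6, the dihedral group of order 12

The polynomial f is an irreducible sextic over Q, so G = Gal(f/Q) is one of the 16 transitive subgroups 6T1, ..., 6T16 of S_6. The discriminant of f is -1492992, which is not a perfect square, so G is not contained in A_6. The transitive groups of degree 6 not contained in A_6 are: C_6 (6T1, order 6), S_3 (6T2, order 6), D_6 (6T3, order 12), C_3 x S_3 (6T5, order 18), A_4 x C_2 (6T6, order 24), S_4 (6T8, order 24), S_3 x S_3 (6T9, order 36), S_4 x C_2 (6T11, order 48), (S_3 x S_3) : C_2 (6T13, order 72), PGL(2,5) (6T14, order 120), S_6 (6T16, order 720). By Dedekind's theorem, for a prime p not dividing disc(f) the degrees of the irreducible factors of f mod p form the cycle type of an element of G. Factoring f modulo the 79 such primes p <= 419 (skipping 2, 3, which divide the discriminant), each new pattern first appears at: mod 5: f = (x^2 + x + 2)(x^2 + 3x + 3)(x^2 + 4x + 1), pattern 2+2+2; mod 7: f = (x^6 + 2x^5 + 4x^4 + x^3 + 2x^2 + 4x + 3), pattern 6; mod 11: f = (x)(x + 7)(x^2 + 5x + 1)(x^2 + 9x + 4), pattern 2+2+1+1; mod 19: f = (x^3 + 13x^2 + 12x + 5)(x^3 + 13x^2 + 12x + 17), pattern 3+3; mod 43: f = (x + 1)(x + 16)(x + 19)(x + 20)(x + 23)(x + 38), pattern 1+1+1+1+1+1. No other pattern occurs in this range, so the set of observed cycle types is {2+2+2, 6, 2+2+1+1, 3+3, 1+1+1+1+1+1}. The candidates containing elements of all these cycle types are D_6 (6T3) of order 12, A_4 x C_2 (6T6) of order 24, S_3 x S_3 (6T9) of order 36, S_4 x C_2 (6T11) of order 48, (S_3 x S_3) : C_2 (6T13) of order 72, PGL(2,5) (6T14) of order 120, S_6 (6T16) of order 720; the others are excluded. The observed types are precisely the cycle types that occur in D_6 (6T3). Each of the other remaining candidates has further cycle types, and by the Chebotarev density theorem the matching factorization patterns would occur for a proportion of primes equal to their share of the group: A_4 x C_2 (6T6) additionally contains elements of type 2+1+1+1+1 (3 of its 24 elements, about 12% of primes); S_3 x S_3 (6T9) additionally contains elements of type 3+1+1+1 (4 of its 36 elements, about 11% of primes); S_4 x C_2 (6T11) additionally contains elements of type 4+2, 4+1+1, 2+1+1+1+1 (15 of its 48 elements, about 31% of primes); (S_3 x S_3) : C_2 (6T13) additionally contains elements of type 4+2, 3+2+1, 3+1+1+1, 2+1+1+1+1 (40 of its 72 elements, about 56% of primes); PGL(2,5) (6T14) additionally contains elements of type 5+1, 4+1+1 (54 of its 120 elements, about 45% of primes); S_6 (6T16) additionally contains elements of type 5+1, 4+2, 4+1+1, 3+2+1, 3+1+1+1, 2+1+1+1+1 (499 of its 720 elements, about 69% of primes). None of the 79 primes tested shows any such pattern (for each of these groups the chance of that is below 10^-4), which rules them out. Hence G = D_6 (6T3), of order 12.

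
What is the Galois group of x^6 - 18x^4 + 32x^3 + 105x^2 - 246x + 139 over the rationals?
The polynomial f is an irreducible sextic over Q, so G = Gal(f/Q) is one of the 16 transitive subgroups 6T1, ..., 6T16 of S_6. The discriminant of f is -391955289743808, which is not a perfect square, so G is not contained in A_6. The transitive groups of degree 6 not contained in A_6 are: C_6 (6T1, order 6), S_3 (6T2, order 6), D_6 (6T3, order 12), C_3 x S_3 (6T5, order 18), A_4 x C_2 (6T6, order 24), S_4 (6T8, order 24), S_3 x S_3 (6T9, order 36), S_4 x C_2 (6T11, order 48), (S_3 x S_3) : C_2 (6T13, order 72), PGL(2,5) (6T14, order 120), S_6 (6T16, order 720). By Dedekind's theorem, for a prime p not dividing disc(f) the degrees of the irreducible factors of f mod p form the cycle type of an element of G. Factoring f modulo the 21 such primes p <= 89 (skipping 2, 3, 7, which divide the discriminant), each new pattern first appears at: mod 5: f = (x^6 + 2x^4 + 2x^3 + 4x + 4), pattern 6; mod 11: f = (x + 9)(x^5 + 2x^4 + 8x^3 + 4x^2 + 3x + 2), pattern 5+1; mod 13: f = (x + 10)(x + 12)(x^4 + 4x^3 + 8x^2 + 3), pattern 4+1+1; mod 23: f = (x + 15)(x + 17)(x^2 + x + 10)(x^2 + 13x + 15), pattern 2+2+1+1; mod 43: f = (x^3 + 17x^2 + 34x + 37)(x^3 + 26x^2 + 22x + 27), pattern 3+3; mod 61: f = (x^2 + 12x + 44)(x^2 + 15x + 17)(x^2 + 34x + 43), pattern 2+2+2. No other pattern occurs in this range, so the set of observed cycle types is {6, 5+1, 4+1+1, 2+2+1+1, 3+3, 2+2+2}. The candidates containing elements of all these cycle types are PGL(2,5) (6T14) of order 120, S_6 (6T16) of order 720; the others are excluded. The observed types are precisely the cycle types that occur in PGL(2,5) (6T14) (apart from the identity). Each of the other remaining candidates has further cycle types, and by the Chebotarev density theorem the matching factorization patterns would occur for a proportion of primes equal to their share of the group: S_6 (6T16) additionally contains elements of type 4+2, 3+2+1, 3+1+1+1, 2+1+1+1+1 (265 of its 720 elements, about 37% of primes). None of the 21 primes tested shows any such pattern (for each of these groups the chance of that is below 10^-4), which rules them out. Hence G = PGL(2,5) (6T14), of order 120.

PGL(2,5) (order 120)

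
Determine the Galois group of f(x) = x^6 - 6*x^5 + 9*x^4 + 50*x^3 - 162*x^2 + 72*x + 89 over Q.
The polynomial f is an irreducible sextic over Q, so G = Gal(f/Q) is one of the 16 transitive subgroups 6T1, ..., 6T16 of S_6. The discriminant of f is -153891765817344, which is not a perfect square, so G is not contained in A_6. The transitive groups of degree 6 not contained in A_6 are: C_6 (6T1, order 6), S_3 (6T2, order 6), D_6 (6T3, order 12), C_3 x S_3 (6T5, order 18), A_4 x C_2 (6T6, order 24), S_4 (6T8, order 24), S_3 x S_3 (6T9, order 36), S_4 x C_2 (6T11, order 48), (S_3 x S_3) : C_2 (6T13, order 72), PGL(2,5) (6T14, order 120), S_6 (6T16, order 720). By Dedekind's theorem, for a prime p not dividing disc(f) the degrees of the irreducible factors of f mod p form the cycle type of an element of G. Factoring f modulo the 33 such primes p <= 149 (skipping 2, 3, which divide the discriminant), each new pattern first appears at: mod 5: f = (x^3 + x^2 + 2)(x^3 + 3x^2 + x + 2), pattern 3+3; mod 7: f = (x^6 + x^5 + 2x^4 + x^3 + 6x^2 + 2x + 5), pattern 6; mod 17: f = (x + 11)(x + 13)(x^2 + 9x + 11)(x^2 + 12x + 8), pattern 2+2+1+1; mod 19: f = (x + 2)(x + 3)(x + 9)(x + 14)(x^2 + 4x + 11), pattern 2+1+1+1+1; mod 71: f = (x^2 + 9x + 16)(x^2 + 19x + 66)(x^2 + 37x + 69), pattern 2+2+2. No other pattern occurs in this range, so the set of observed cycle types is {3+3, 6, 2+2+1+1, 2+1+1+1+1, 2+2+2}. The candidates containing elements of all these cycle types are A_4 x C_2 (6T6) of order 24, S_4 x C_2 (6T11) of order 48, (S_3 x S_3) : C_2 (6T13) of order 72, S_6 (6T16) of order 720; the others are excluded. The observed types are precisely the cycle types that occur in A_4 x C_2 (6T6) (apart from the identity). Each of the other remaining candidates has further cycle types, and by the Chebotarev density theorem the matching factorization patterns would occur for a proportion of primes equal to their share of the group: S_4 x C_2 (6T11) additionally contains elements of type 4+2, 4+1+1 (12 of its 48 elements, about 25% of primes); (S_3 x S_3) : C_2 (6T13) additionally contains elements of type 4+2, 3+2+1, 3+1+1+1 (34 of its 72 elements, about 47% of primes); S_6 (6T16) additionally contains elements of type 5+1, 4+2, 4+1+1, 3+2+1, 3+1+1+1 (484 of its 720 elements, about 67% of primes). None of the 33 primes tested shows any such pattern (for each of these groups the chance of that is below 10^-4), which rules them out. Hence G = A_4 x C_2 (6T6), of order 24.

A_4 x C_2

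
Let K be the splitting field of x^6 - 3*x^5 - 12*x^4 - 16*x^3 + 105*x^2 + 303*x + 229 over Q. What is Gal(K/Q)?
C_3 x S_3 (order 18)

The polynomial f is an irreducible sextic over Q, so G = Gal(f/Q) is one of the 16 transitive subgroups 6T1, ..., 6T16 of S_6. The discriminant of f is -89593002419787, which is not a perfect square, so G is not contained in A_6. The transitive groups of degree 6 not contained in A_6 are: C_6 (6T1, order 6), S_3 (6T2, order 6), D_6 (6T3, order 12), C_3 x S_3 (6T5, order 18), A_4 x C_2 (6T6, order 24), S_4 (6T8, order 24), S_3 x S_3 (6T9, order 36), S_4 x C_2 (6T11, order 48), (S_3 x S_3) : C_2 (6T13, order 72), PGL(2,5) (6T14, order 120), S_6 (6T16, order 720). By Dedekind's theorem, for a prime p not dividing disc(f) the degrees of the irreducible factors of f mod p form the cycle type of an element of G. Factoring f modulo the 33 such primes p <= 149 (skipping 3, 43, which divide the discriminant), each new pattern first appears at: mod 2: f = (x^6 + x^5 + x^2 + x + 1), pattern 6; mod 7: f = (x + 3)(x + 4)(x + 5)(x^3 + 6x^2 + 2x + 3), pattern 3+1+1+1; mod 17: f = (x^2 + 5x + 8)(x^2 + 12x + 12)(x^2 + 14x + 10), pattern 2+2+2; mod 19: f = (x^3 + 2x^2 + 17x + 2)(x^3 + 14x^2 + 10), pattern 3+3; mod 73: f = (x + 6)(x + 11)(x + 41)(x + 44)(x + 47)(x + 67), pattern 1+1+1+1+1+1. No other pattern occurs in this range, so the set of observed cycle types is {6, 3+1+1+1, 2+2+2, 3+3, 1+1+1+1+1+1}. The candidates containing elements of all these cycle types are C_3 x S_3 (6T5) of order 18, S_3 x S_3 (6T9) of order 36, (S_3 x S_3) : C_2 (6T13) of order 72, S_6 (6T16) of order 720; the others are excluded. The observed types are precisely the cycle types that occur in C_3 x S_3 (6T5). Each of the other remaining candidates has further cycle types, and by the Chebotarev density theorem the matching factorization patterns would occur for a proportion of primes equal to their share of the group: S_3 x S_3 (6T9) additionally contains elements of type 2+2+1+1 (9 of its 36 elements, about 25% of primes); (S_3 x S_3) : C_2 (6T13) additionally contains elements of type 4+2, 3+2+1, 2+2+1+1, 2+1+1+1+1 (45 of its 72 elements, about 62% of primes); S_6 (6T16) additionally contains elements of type 5+1, 4+2, 4+1+1, 3+2+1, 2+2+1+1, 2+1+1+1+1 (504 of its 720 elements, about 70% of primes). None of the 33 primes tested shows any such pattern (for each of these groups the chance of that is below 10^-4), which rules them out. Hence G = C_3 x S_3 (6T5), of order 18.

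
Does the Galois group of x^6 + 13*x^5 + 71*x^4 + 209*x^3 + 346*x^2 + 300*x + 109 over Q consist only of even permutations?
Yes

The polynomial is irreducible of degree 6 over Q. Its discriminant is 525625 = 725^2, a perfect square. A Galois group lies in the alternating group exactly when the discriminant is a square in Q, so the Galois group ((C_3 x C_3) : C_4) is contained in A_6.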